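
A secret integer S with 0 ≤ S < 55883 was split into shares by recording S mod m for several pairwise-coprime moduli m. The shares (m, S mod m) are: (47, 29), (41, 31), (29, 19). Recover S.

39227

From S ≡ 29 (mod 47) write S = 29 + 47t. Substituting into S ≡ 31 (mod 41) gives 47t ≡ 2 (mod 41), and since 6⁻¹ ≡ 7 (mod 41), t ≡ 14. Hence S ≡ 29 + 47·14 = 687 (mod 1927).
From S ≡ 687 (mod 1927) write S = 687 + 1927t. Substituting into S ≡ 19 (mod 29) gives 1927t ≡ 28 (mod 29), and since 13⁻¹ ≡ 9 (mod 29), t ≡ 20. Hence S ≡ 687 + 1927·20 = 39227 (mod 55883).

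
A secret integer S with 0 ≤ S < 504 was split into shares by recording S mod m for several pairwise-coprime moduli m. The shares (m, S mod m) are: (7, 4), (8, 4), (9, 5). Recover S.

From S ≡ 4 (mod 7) write S = 4 + 7t. Substituting into S ≡ 4 (mod 8) gives 7t ≡ 0 (mod 8), and since 7⁻¹ ≡ 7 (mod 8), t ≡ 0. Hence S ≡ 4 + 7·0 = 4 (mod 56).
From S ≡ 4 (mod 56) write S = 4 + 56t. Substituting into S ≡ 5 (mod 9) gives 56t ≡ 1 (mod 9), and since 2⁻¹ ≡ 5 (mod 9), t ≡ 5. Hence S ≡ 4 + 56·5 = 284 (mod 504).

284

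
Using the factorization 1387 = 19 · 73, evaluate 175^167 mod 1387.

264

Mod 19: 175 ≡ 4; by Fermat, exponent reduces to 167 mod 18 = 5; 4^5 ≡ 17 (mod 19).
Mod 73: 175 ≡ 29; by Fermat, exponent reduces to 167 mod 72 = 23; 29^23 ≡ 45 (mod 73).
Combine by CRT: x ≡ 17 (mod 19), x ≡ 45 (mod 73) ⇒ x ≡ 264 (mod 1387).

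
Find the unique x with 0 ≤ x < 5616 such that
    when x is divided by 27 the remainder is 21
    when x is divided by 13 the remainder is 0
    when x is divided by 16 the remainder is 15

The moduli are pairwise coprime; N = 27·13·16 = 5616.
N/27 = 208; 208 ≡ 19 (mod 27); 19·10 ≡ 1, so inverse 10.
N/13 = 432; 432 ≡ 3 (mod 13); 3·9 ≡ 1, so inverse 9.
N/16 = 351; 351 ≡ 15 (mod 16); 15·15 ≡ 1, so inverse 15.
x ≡ 21·208·10 + 0·432·9 + 15·351·15 = 122655.
122655 mod 5616 = 4719.

4719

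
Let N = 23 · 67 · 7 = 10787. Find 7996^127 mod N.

Mod 23: 7996 ≡ 15; by Fermat, exponent reduces to 127 mod 22 = 17; 15^17 ≡ 10 (mod 23).
Mod 67: 7996 ≡ 23; by Fermat, exponent reduces to 127 mod 66 = 61; 23^61 ≡ 39 (mod 67).
Mod 7: 7996 ≡ 2; by Fermat, exponent reduces to 127 mod 6 = 1; 2^1 ≡ 2 (mod 7).
Combine by CRT: x ≡ 10 (mod 23), x ≡ 39 (mod 67), x ≡ 2 (mod 7) ⇒ x ≡ 240 (mod 10787).

240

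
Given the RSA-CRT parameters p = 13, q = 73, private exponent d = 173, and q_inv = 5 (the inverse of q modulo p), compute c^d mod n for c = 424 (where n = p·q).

151

d_p = d mod (p−1) = 173 mod 12 = 5; d_q = d mod (q−1) = 29.
m₁ = c^(d_p) mod p: c ≡ 8 (mod 13), and 8^5 mod 13 = 8.
m₂ = c^(d_q) mod q: c ≡ 59 (mod 73), and 59^29 mod 73 = 5.
h = q_inv·(m₁ − m₂) mod p = 5·(8 − 5) mod 13 = 2.
m = m₂ + h·q = 5 + 2·73 = 151.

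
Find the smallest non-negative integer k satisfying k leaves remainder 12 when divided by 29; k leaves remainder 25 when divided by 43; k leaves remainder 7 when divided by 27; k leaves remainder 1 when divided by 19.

The moduli are pairwise coprime; N = 29·43·27·19 = 639711.
N/29 = 22059; 22059 ≡ 19 (mod 29); 19·26 ≡ 1, so inverse 26.
N/43 = 14877; 14877 ≡ 42 (mod 43); 42·42 ≡ 1, so inverse 42.
N/27 = 23693; 23693 ≡ 14 (mod 27); 14·2 ≡ 1, so inverse 2.
N/19 = 33669; 33669 ≡ 1 (mod 19), inverse 1.
k ≡ 12·22059·26 + 25·14877·42 + 7·23693·2 + 1·33669·1 = 22868629.
22868629 mod 639711 = 478744.

478744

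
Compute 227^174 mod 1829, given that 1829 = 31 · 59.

1535

Mod 31: 227 ≡ 10; by Fermat, exponent reduces to 174 mod 30 = 24; 10^24 ≡ 16 (mod 31).
Mod 59: 227 ≡ 50; since 58 | 174, by Fermat 50^174 ≡ 1 (mod 59).
Combine by CRT: x ≡ 16 (mod 31), x ≡ 1 (mod 59) ⇒ x ≡ 1535 (mod 1829).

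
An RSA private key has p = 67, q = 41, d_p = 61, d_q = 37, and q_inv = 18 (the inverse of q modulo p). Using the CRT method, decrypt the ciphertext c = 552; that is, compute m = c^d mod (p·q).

1992

m₁ = c^(d_p) mod p: c ≡ 16 (mod 67), and 16^61 mod 67 = 49.
m₂ = c^(d_q) mod q: c ≡ 19 (mod 41), and 19^37 mod 41 = 24.
h = q_inv·(m₁ − m₂) mod p = 18·(49 − 24) mod 67 = 48.
m = m₂ + h·q = 24 + 48·41 = 1992.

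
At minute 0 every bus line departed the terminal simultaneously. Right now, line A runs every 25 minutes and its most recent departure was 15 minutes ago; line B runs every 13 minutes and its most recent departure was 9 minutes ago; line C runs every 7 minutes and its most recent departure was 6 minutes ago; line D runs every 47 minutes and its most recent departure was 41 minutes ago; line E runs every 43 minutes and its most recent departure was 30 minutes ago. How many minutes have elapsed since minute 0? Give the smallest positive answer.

From t ≡ 15 (mod 25) write t = 15 + 25s. Substituting into t ≡ 9 (mod 13) gives 25s ≡ 7 (mod 13), and since 12⁻¹ ≡ 12 (mod 13), s ≡ 6. Hence t ≡ 15 + 25·6 = 165 (mod 325).
From t ≡ 165 (mod 325) write t = 165 + 325s. Substituting into t ≡ 6 (mod 7) gives 325s ≡ 2 (mod 7), and since 3⁻¹ ≡ 5 (mod 7), s ≡ 3. Hence t ≡ 165 + 325·3 = 1140 (mod 2275).
From t ≡ 1140 (mod 2275) write t = 1140 + 2275s. Substituting into t ≡ 41 (mod 47) gives 2275s ≡ 29 (mod 47), and since 19⁻¹ ≡ 5 (mod 47), s ≡ 4. Hence t ≡ 1140 + 2275·4 = 10240 (mod 106925).
From t ≡ 10240 (mod 106925) write t = 10240 + 106925s. Substituting into t ≡ 30 (mod 43) gives 106925s ≡ 24 (mod 43), and since 27⁻¹ ≡ 8 (mod 43), s ≡ 20. Hence t ≡ 10240 + 106925·20 = 2148740 (mod 4597775).

2148740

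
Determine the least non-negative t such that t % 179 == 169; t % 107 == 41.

From t ≡ 169 (mod 179) write t = 169 + 179s. Substituting into t ≡ 41 (mod 107) gives 179s ≡ 86 (mod 107), and since 72⁻¹ ≡ 55 (mod 107), s ≡ 22. Hence t ≡ 169 + 179·22 = 4107 (mod 19153).

4107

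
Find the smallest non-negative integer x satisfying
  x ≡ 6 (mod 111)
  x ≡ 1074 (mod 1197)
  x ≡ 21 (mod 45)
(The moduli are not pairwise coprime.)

32196

Combine the congruences pairwise.
gcd(111, 1197) = 3 and 3 | (1074 − 6), so the pair is consistent; merging gives x ≡ 32196 (mod 44289), where 44289 = lcm(111, 1197).
gcd(44289, 45) = 9 and 9 | (21 − 32196), so the pair is consistent; merging gives x ≡ 32196 (mod 221445), where 221445 = lcm(44289, 45).
The solution is unique modulo lcm(111, 1197, 45) = 221445.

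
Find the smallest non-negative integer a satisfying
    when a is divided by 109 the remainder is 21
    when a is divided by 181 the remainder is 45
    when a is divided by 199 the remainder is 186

2946182

The moduli are pairwise coprime; N = 109·181·199 = 3926071.
N/109 = 36019; 36019 ≡ 49 (mod 109); 49·89 ≡ 1, so inverse 89.
N/181 = 21691; 21691 ≡ 152 (mod 181); 152·156 ≡ 1, so inverse 156.
N/199 = 19729; 19729 ≡ 28 (mod 199); 28·64 ≡ 1, so inverse 64.
a ≡ 21·36019·89 + 45·21691·156 + 186·19729·64 = 454444347.
454444347 mod 3926071 = 2946182.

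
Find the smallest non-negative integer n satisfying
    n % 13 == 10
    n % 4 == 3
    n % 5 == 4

179

The moduli are pairwise coprime; M = 13·4·5 = 260.
M/13 = 20; 20 ≡ 7 (mod 13); 7·2 ≡ 1, so inverse 2.
M/4 = 65; 65 ≡ 1 (mod 4), inverse 1.
M/5 = 52; 52 ≡ 2 (mod 5); 2·3 ≡ 1, so inverse 3.
n ≡ 10·20·2 + 3·65·1 + 4·52·3 = 1219.
1219 mod 260 = 179.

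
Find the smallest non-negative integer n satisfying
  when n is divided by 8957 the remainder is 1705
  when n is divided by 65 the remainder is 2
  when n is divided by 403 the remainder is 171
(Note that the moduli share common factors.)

1040717

gcd(8957, 65) = 13 and 13 | (2 − 1705), so the pair is consistent; merging gives n ≡ 10662 (mod 44785), where 44785 = lcm(8957, 65).
gcd(44785, 403) = 13 and 13 | (171 − 10662), so the pair is consistent; merging gives n ≡ 1040717 (mod 1388335), where 1388335 = lcm(44785, 403).
The solution is unique modulo lcm(8957, 65, 403) = 1388335.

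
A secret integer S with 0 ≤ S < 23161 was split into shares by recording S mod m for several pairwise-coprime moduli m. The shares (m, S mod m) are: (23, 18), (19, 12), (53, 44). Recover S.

21615

From S ≡ 18 (mod 23) write S = 18 + 23t. Substituting into S ≡ 12 (mod 19) gives 23t ≡ 13 (mod 19), and since 4⁻¹ ≡ 5 (mod 19), t ≡ 8. Hence S ≡ 18 + 23·8 = 202 (mod 437).
From S ≡ 202 (mod 437) write S = 202 + 437t. Substituting into S ≡ 44 (mod 53) gives 437t ≡ 1 (mod 53), and since 13⁻¹ ≡ 49 (mod 53), t ≡ 49. Hence S ≡ 202 + 437·49 = 21615 (mod 23161).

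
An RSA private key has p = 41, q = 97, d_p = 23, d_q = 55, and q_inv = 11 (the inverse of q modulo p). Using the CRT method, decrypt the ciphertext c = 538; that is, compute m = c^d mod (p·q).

2913

m₁ = c^(d_p) mod p: c ≡ 5 (mod 41), and 5^23 mod 41 = 2.
m₂ = c^(d_q) mod q: c ≡ 53 (mod 97), and 53^55 mod 97 = 3.
h = q_inv·(m₁ − m₂) mod p = 11·(2 − 3) mod 41 = 30.
m = m₂ + h·q = 3 + 30·97 = 2913.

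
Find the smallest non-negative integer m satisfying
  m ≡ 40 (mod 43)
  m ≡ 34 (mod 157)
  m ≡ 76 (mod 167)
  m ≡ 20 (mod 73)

15222126

The moduli are pairwise coprime; N = 43·157·167·73 = 82301441.
N/43 = 1913987; 1913987 ≡ 14 (mod 43); 14·40 ≡ 1, so inverse 40.
N/157 = 524213; 524213 ≡ 147 (mod 157); 147·47 ≡ 1, so inverse 47.
N/167 = 492823; 492823 ≡ 6 (mod 167); 6·28 ≡ 1, so inverse 28.
N/73 = 1127417; 1127417 ≡ 5 (mod 73); 5·44 ≡ 1, so inverse 44.
m ≡ 40·1913987·40 + 34·524213·47 + 76·492823·28 + 20·1127417·44 = 5940925878.
5940925878 mod 82301441 = 15222126.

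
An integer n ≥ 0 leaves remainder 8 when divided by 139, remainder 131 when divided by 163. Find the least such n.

7792

From n ≡ 8 (mod 139) write n = 8 + 139t. Substituting into n ≡ 131 (mod 163) gives 139t ≡ 123 (mod 163), and since 139⁻¹ ≡ 129 (mod 163), t ≡ 56. Hence n ≡ 8 + 139·56 = 7792 (mod 22657).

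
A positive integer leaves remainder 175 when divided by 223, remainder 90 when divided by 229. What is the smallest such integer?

45890

From m ≡ 175 (mod 223) write m = 175 + 223t. Substituting into m ≡ 90 (mod 229) gives 223t ≡ 144 (mod 229), and since 223⁻¹ ≡ 38 (mod 229), t ≡ 205. Hence m ≡ 175 + 223·205 = 45890 (mod 51067).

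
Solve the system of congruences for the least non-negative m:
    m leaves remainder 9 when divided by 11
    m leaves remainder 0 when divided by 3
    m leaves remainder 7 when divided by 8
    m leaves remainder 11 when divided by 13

999

The moduli are pairwise coprime; N = 11·3·8·13 = 3432.
N/11 = 312; 312 ≡ 4 (mod 11); 4·3 ≡ 1, so inverse 3.
N/3 = 1144; 1144 ≡ 1 (mod 3), inverse 1.
N/8 = 429; 429 ≡ 5 (mod 8); 5·5 ≡ 1, so inverse 5.
N/13 = 264; 264 ≡ 4 (mod 13); 4·10 ≡ 1, so inverse 10.
m ≡ 9·312·3 + 0·1144·1 + 7·429·5 + 11·264·10 = 52479.
52479 mod 3432 = 999.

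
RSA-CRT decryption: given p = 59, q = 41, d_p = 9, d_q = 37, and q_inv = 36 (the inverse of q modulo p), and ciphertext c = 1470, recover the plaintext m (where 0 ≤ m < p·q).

2076

m₁ = c^(d_p) mod p: c ≡ 54 (mod 59), and 54^9 mod 59 = 11.
m₂ = c^(d_q) mod q: c ≡ 35 (mod 41), and 35^37 mod 41 = 26.
h = q_inv·(m₁ − m₂) mod p = 36·(11 − 26) mod 59 = 50.
m = m₂ + h·q = 26 + 50·41 = 2076.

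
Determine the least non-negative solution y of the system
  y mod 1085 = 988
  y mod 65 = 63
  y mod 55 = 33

89958

gcd(1085, 65) = 5 and 5 | (63 − 988), so the pair is consistent; merging gives y ≡ 5328 (mod 14105), where 14105 = lcm(1085, 65).
gcd(14105, 55) = 5 and 5 | (33 − 5328), so the pair is consistent; merging gives y ≡ 89958 (mod 155155), where 155155 = lcm(14105, 55).
The solution is unique modulo lcm(1085, 65, 55) = 155155.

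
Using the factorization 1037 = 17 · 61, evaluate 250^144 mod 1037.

766

Mod 17: 250 ≡ 12; since 16 | 144, by Fermat 12^144 ≡ 1 (mod 17).
Mod 61: 250 ≡ 6; by Fermat, exponent reduces to 144 mod 60 = 24; 6^24 ≡ 34 (mod 61).
Combine by CRT: x ≡ 1 (mod 17), x ≡ 34 (mod 61) ⇒ x ≡ 766 (mod 1037).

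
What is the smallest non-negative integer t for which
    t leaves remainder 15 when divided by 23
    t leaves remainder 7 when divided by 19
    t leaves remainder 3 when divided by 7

843

Combine the congruences pairwise.
From t ≡ 15 (mod 23) write t = 15 + 23s. Substituting into t ≡ 7 (mod 19) gives 23s ≡ 11 (mod 19), and since 4⁻¹ ≡ 5 (mod 19), s ≡ 17. Hence t ≡ 15 + 23·17 = 406 (mod 437).
From t ≡ 406 (mod 437) write t = 406 + 437s. Substituting into t ≡ 3 (mod 7) gives 437s ≡ 3 (mod 7), and since 3⁻¹ ≡ 5 (mod 7), s ≡ 1. Hence t ≡ 406 + 437·1 = 843 (mod 3059).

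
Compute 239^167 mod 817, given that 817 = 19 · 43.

Mod 19: 239 ≡ 11; by Fermat, exponent reduces to 167 mod 18 = 5; 11^5 ≡ 7 (mod 19).
Mod 43: 239 ≡ 24; by Fermat, exponent reduces to 167 mod 42 = 41; 24^41 ≡ 9 (mod 43).
Combine by CRT: x ≡ 7 (mod 19), x ≡ 9 (mod 43) ⇒ x ≡ 482 (mod 817).

482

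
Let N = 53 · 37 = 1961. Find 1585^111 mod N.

Mod 53: 1585 ≡ 48; by Fermat, exponent reduces to 111 mod 52 = 7; 48^7 ≡ 50 (mod 53).
Mod 37: 1585 ≡ 31; by Fermat, exponent reduces to 111 mod 36 = 3; 31^3 ≡ 6 (mod 37).
Combine by CRT: x ≡ 50 (mod 53), x ≡ 6 (mod 37) ⇒ x ≡ 1375 (mod 1961).

1375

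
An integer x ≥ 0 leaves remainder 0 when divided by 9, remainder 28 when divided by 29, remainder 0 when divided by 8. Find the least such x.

The moduli are pairwise coprime; N = 9·29·8 = 2088.
N/9 = 232; 232 ≡ 7 (mod 9); 7·4 ≡ 1, so inverse 4.
N/29 = 72; 72 ≡ 14 (mod 29); 14·27 ≡ 1, so inverse 27.
N/8 = 261; 261 ≡ 5 (mod 8); 5·5 ≡ 1, so inverse 5.
x ≡ 0·232·4 + 28·72·27 + 0·261·5 = 54432.
54432 mod 2088 = 144.

144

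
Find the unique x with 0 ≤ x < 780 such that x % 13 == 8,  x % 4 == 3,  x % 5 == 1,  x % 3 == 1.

The moduli are pairwise coprime; N = 13·4·5·3 = 780.
N/13 = 60; 60 ≡ 8 (mod 13); 8·5 ≡ 1, so inverse 5.
N/4 = 195; 195 ≡ 3 (mod 4); 3·3 ≡ 1, so inverse 3.
N/5 = 156; 156 ≡ 1 (mod 5), inverse 1.
N/3 = 260; 260 ≡ 2 (mod 3); 2·2 ≡ 1, so inverse 2.
x ≡ 8·60·5 + 3·195·3 + 1·156·1 + 1·260·2 = 4831.
4831 mod 780 = 151.

151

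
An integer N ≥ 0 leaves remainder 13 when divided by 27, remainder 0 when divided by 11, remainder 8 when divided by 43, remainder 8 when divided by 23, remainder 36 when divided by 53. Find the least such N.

6154555

The moduli are pairwise coprime; M = 27·11·43·23·53 = 15567849.
M/27 = 576587; 576587 ≡ 2 (mod 27); 2·14 ≡ 1, so inverse 14.
M/11 = 1415259; 1415259 ≡ 10 (mod 11); 10·10 ≡ 1, so inverse 10.
M/43 = 362043; 362043 ≡ 26 (mod 43); 26·5 ≡ 1, so inverse 5.
M/23 = 676863; 676863 ≡ 19 (mod 23); 19·17 ≡ 1, so inverse 17.
M/53 = 293733; 293733 ≡ 7 (mod 53); 7·38 ≡ 1, so inverse 38.
N ≡ 13·576587·14 + 0·1415259·10 + 8·362043·5 + 8·676863·17 + 36·293733·38 = 613300666.
613300666 mod 15567849 = 6154555.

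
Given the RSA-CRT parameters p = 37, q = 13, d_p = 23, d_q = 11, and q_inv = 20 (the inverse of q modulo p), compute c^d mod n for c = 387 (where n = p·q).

m₁ = c^(d_p) mod p: c ≡ 17 (mod 37), and 17^23 mod 37 = 18.
m₂ = c^(d_q) mod q: c ≡ 10 (mod 13), and 10^11 mod 13 = 4.
h = q_inv·(m₁ − m₂) mod p = 20·(18 − 4) mod 37 = 21.
m = m₂ + h·q = 4 + 21·13 = 277.

277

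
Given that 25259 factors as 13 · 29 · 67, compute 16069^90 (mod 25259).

24480

Mod 13: 16069 ≡ 1; by Fermat, exponent reduces to 90 mod 12 = 6; 1^6 ≡ 1 (mod 13).
Mod 29: 16069 ≡ 3; by Fermat, exponent reduces to 90 mod 28 = 6; 3^6 ≡ 4 (mod 29).
Mod 67: 16069 ≡ 56; by Fermat, exponent reduces to 90 mod 66 = 24; 56^24 ≡ 25 (mod 67).
Combine by CRT: x ≡ 1 (mod 13), x ≡ 4 (mod 29), x ≡ 25 (mod 67) ⇒ x ≡ 24480 (mod 25259).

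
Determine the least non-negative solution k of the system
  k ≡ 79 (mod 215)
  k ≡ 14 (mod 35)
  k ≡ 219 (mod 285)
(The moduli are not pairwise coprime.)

gcd(215, 35) = 5 and 5 | (14 − 79), so the pair is consistent; merging gives k ≡ 294 (mod 1505), where 1505 = lcm(215, 35).
gcd(1505, 285) = 5 and 5 | (219 − 294), so the pair is consistent; merging gives k ≡ 36414 (mod 85785), where 85785 = lcm(1505, 285).
The solution is unique modulo lcm(215, 35, 285) = 85785.

36414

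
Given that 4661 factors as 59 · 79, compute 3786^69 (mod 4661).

2787

Mod 59: 3786 ≡ 10; by Fermat, exponent reduces to 69 mod 58 = 11; 10^11 ≡ 14 (mod 59).
Mod 79: 3786 ≡ 73; 73^69 ≡ 22 (mod 79).
Combine by CRT: x ≡ 14 (mod 59), x ≡ 22 (mod 79) ⇒ x ≡ 2787 (mod 4661).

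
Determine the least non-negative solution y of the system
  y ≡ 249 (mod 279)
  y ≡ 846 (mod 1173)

gcd(279, 1173) = 3 and 3 | (846 − 249), so the pair is consistent; merging gives y ≡ 17268 (mod 109089), where 109089 = lcm(279, 1173).
The solution is unique modulo lcm(279, 1173) = 109089.

17268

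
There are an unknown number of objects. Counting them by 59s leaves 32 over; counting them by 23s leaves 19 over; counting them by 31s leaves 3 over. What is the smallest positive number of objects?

The moduli are pairwise coprime; M = 59·23·31 = 42067.
M/59 = 713; 713 ≡ 5 (mod 59); 5·12 ≡ 1, so inverse 12.
M/23 = 1829; 1829 ≡ 12 (mod 23); 12·2 ≡ 1, so inverse 2.
M/31 = 1357; 1357 ≡ 24 (mod 31); 24·22 ≡ 1, so inverse 22.
N ≡ 32·713·12 + 19·1829·2 + 3·1357·22 = 432856.
432856 mod 42067 = 12186.

12186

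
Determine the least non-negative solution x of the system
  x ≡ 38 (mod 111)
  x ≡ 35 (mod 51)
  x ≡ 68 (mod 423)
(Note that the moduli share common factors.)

161654

gcd(111, 51) = 3 and 3 | (35 − 38), so the pair is consistent; merging gives x ≡ 1259 (mod 1887), where 1887 = lcm(111, 51).
gcd(1887, 423) = 3 and 3 | (68 − 1259), so the pair is consistent; merging gives x ≡ 161654 (mod 266067), where 266067 = lcm(1887, 423).
The solution is unique modulo lcm(111, 51, 423) = 266067.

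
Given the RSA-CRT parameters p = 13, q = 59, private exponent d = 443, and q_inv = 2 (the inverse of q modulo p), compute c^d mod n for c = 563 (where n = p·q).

d_p = d mod (p−1) = 443 mod 12 = 11; d_q = d mod (q−1) = 37.
m₁ = c^(d_p) mod p: c ≡ 4 (mod 13), and 4^11 mod 13 = 10.
m₂ = c^(d_q) mod q: c ≡ 32 (mod 59), and 32^37 mod 59 = 42.
h = q_inv·(m₁ − m₂) mod p = 2·(10 − 42) mod 13 = 1.
m = m₂ + h·q = 42 + 1·59 = 101.

101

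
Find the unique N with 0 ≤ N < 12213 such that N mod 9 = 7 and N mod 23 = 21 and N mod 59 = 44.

6829

Combine the congruences pairwise.
From N ≡ 7 (mod 9) write N = 7 + 9t. Substituting into N ≡ 21 (mod 23) gives 9t ≡ 14 (mod 23), and since 9⁻¹ ≡ 18 (mod 23), t ≡ 22. Hence N ≡ 7 + 9·22 = 205 (mod 207).
From N ≡ 205 (mod 207) write N = 205 + 207t. Substituting into N ≡ 44 (mod 59) gives 207t ≡ 16 (mod 59), and since 30⁻¹ ≡ 2 (mod 59), t ≡ 32. Hence N ≡ 205 + 207·32 = 6829 (mod 12213).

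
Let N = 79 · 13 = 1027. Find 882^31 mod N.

Mod 79: 882 ≡ 13; 13^31 ≡ 76 (mod 79).
Mod 13: 882 ≡ 11; by Fermat, exponent reduces to 31 mod 12 = 7; 11^7 ≡ 2 (mod 13).
Combine by CRT: x ≡ 76 (mod 79), x ≡ 2 (mod 13) ⇒ x ≡ 392 (mod 1027).

392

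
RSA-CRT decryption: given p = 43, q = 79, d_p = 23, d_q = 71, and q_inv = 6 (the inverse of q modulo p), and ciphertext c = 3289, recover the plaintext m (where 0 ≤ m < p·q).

3236

m₁ = c^(d_p) mod p: c ≡ 21 (mod 43), and 21^23 mod 43 = 11.
m₂ = c^(d_q) mod q: c ≡ 50 (mod 79), and 50^71 mod 79 = 76.
h = q_inv·(m₁ − m₂) mod p = 6·(11 − 76) mod 43 = 40.
m = m₂ + h·q = 76 + 40·79 = 3236.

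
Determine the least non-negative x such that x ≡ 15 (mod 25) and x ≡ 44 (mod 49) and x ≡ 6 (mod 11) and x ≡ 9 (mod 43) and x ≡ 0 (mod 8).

From x ≡ 15 (mod 25) write x = 15 + 25t. Substituting into x ≡ 44 (mod 49) gives 25t ≡ 29 (mod 49), and since 25⁻¹ ≡ 2 (mod 49), t ≡ 9. Hence x ≡ 15 + 25·9 = 240 (mod 1225).
From x ≡ 240 (mod 1225) write x = 240 + 1225t. Substituting into x ≡ 6 (mod 11) gives 1225t ≡ 8 (mod 11), and since 4⁻¹ ≡ 3 (mod 11), t ≡ 2. Hence x ≡ 240 + 1225·2 = 2690 (mod 13475).
From x ≡ 2690 (mod 13475) write x = 2690 + 13475t. Substituting into x ≡ 9 (mod 43) gives 13475t ≡ 28 (mod 43), and since 16⁻¹ ≡ 35 (mod 43), t ≡ 34. Hence x ≡ 2690 + 13475·34 = 460840 (mod 579425).
From x ≡ 460840 (mod 579425) write x = 460840 + 579425t. Substituting into x ≡ 0 (mod 8) gives 579425t ≡ 0 (mod 8), and since 1⁻¹ ≡ 1 (mod 8), t ≡ 0. Hence x ≡ 460840 + 579425·0 = 460840 (mod 4635400).

460840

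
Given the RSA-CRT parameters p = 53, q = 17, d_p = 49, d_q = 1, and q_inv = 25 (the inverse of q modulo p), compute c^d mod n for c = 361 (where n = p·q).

38

m₁ = c^(d_p) mod p: c ≡ 43 (mod 53), and 43^49 mod 53 = 38.
m₂ = c^(d_q) mod q: c ≡ 4 (mod 17), and 4^1 mod 17 = 4.
h = q_inv·(m₁ − m₂) mod p = 25·(38 − 4) mod 53 = 2.
m = m₂ + h·q = 4 + 2·17 = 38.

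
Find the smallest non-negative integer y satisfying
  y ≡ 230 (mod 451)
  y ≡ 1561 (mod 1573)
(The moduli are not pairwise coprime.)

Combine the congruences pairwise.
gcd(451, 1573) = 11 and 11 | (1561 − 230), so the pair is consistent; merging gives y ≡ 59762 (mod 64493), where 64493 = lcm(451, 1573).
The solution is unique modulo lcm(451, 1573) = 64493.

59762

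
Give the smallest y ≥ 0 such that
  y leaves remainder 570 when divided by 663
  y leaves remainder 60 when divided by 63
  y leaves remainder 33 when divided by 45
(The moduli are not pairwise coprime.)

gcd(663, 63) = 3 and 3 | (60 − 570), so the pair is consistent; merging gives y ≡ 11841 (mod 13923), where 13923 = lcm(663, 63).
gcd(13923, 45) = 9 and 9 | (33 − 11841), so the pair is consistent; merging gives y ≡ 67533 (mod 69615), where 69615 = lcm(13923, 45).
The solution is unique modulo lcm(663, 63, 45) = 69615.

67533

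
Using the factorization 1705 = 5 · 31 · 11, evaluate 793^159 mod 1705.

Mod 5: 793 ≡ 3; by Fermat, exponent reduces to 159 mod 4 = 3; 3^3 ≡ 2 (mod 5).
Mod 31: 793 ≡ 18; by Fermat, exponent reduces to 159 mod 30 = 9; 18^9 ≡ 2 (mod 31).
Mod 11: 793 ≡ 1; by Fermat, exponent reduces to 159 mod 10 = 9; 1^9 ≡ 1 (mod 11).
Combine by CRT: x ≡ 2 (mod 5), x ≡ 2 (mod 31), x ≡ 1 (mod 11) ⇒ x ≡ 1552 (mod 1705).

1552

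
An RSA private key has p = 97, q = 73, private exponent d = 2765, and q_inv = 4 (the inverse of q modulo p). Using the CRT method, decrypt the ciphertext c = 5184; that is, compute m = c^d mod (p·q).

d_p = d mod (p−1) = 2765 mod 96 = 77; d_q = d mod (q−1) = 29.
m₁ = c^(d_p) mod p: c ≡ 43 (mod 97), and 43^77 mod 97 = 93.
m₂ = c^(d_q) mod q: c ≡ 1 (mod 73), and 1^29 mod 73 = 1.
h = q_inv·(m₁ − m₂) mod p = 4·(93 − 1) mod 97 = 77.
m = m₂ + h·q = 1 + 77·73 = 5622.

5622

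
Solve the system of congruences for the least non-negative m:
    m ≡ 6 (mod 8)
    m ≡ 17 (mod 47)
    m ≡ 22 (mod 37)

910

The moduli are pairwise coprime; N = 8·47·37 = 13912.
N/8 = 1739; 1739 ≡ 3 (mod 8); 3·3 ≡ 1, so inverse 3.
N/47 = 296; 296 ≡ 14 (mod 47); 14·37 ≡ 1, so inverse 37.
N/37 = 376; 376 ≡ 6 (mod 37); 6·31 ≡ 1, so inverse 31.
m ≡ 6·1739·3 + 17·296·37 + 22·376·31 = 473918.
473918 mod 13912 = 910.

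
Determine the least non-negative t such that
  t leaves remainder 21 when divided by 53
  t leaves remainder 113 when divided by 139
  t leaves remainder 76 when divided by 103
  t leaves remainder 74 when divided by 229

23897827

From t ≡ 21 (mod 53) write t = 21 + 53s. Substituting into t ≡ 113 (mod 139) gives 53s ≡ 92 (mod 139), and since 53⁻¹ ≡ 21 (mod 139), s ≡ 125. Hence t ≡ 21 + 53·125 = 6646 (mod 7367).
From t ≡ 6646 (mod 7367) write t = 6646 + 7367s. Substituting into t ≡ 76 (mod 103) gives 7367s ≡ 22 (mod 103), and since 54⁻¹ ≡ 21 (mod 103), s ≡ 50. Hence t ≡ 6646 + 7367·50 = 374996 (mod 758801).
From t ≡ 374996 (mod 758801) write t = 374996 + 758801s. Substituting into t ≡ 74 (mod 229) gives 758801s ≡ 180 (mod 229), and since 124⁻¹ ≡ 205 (mod 229), s ≡ 31. Hence t ≡ 374996 + 758801·31 = 23897827 (mod 173765429).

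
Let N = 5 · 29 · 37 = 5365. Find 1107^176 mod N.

Mod 5: 1107 ≡ 2; since 4 | 176, by Fermat 2^176 ≡ 1 (mod 5).
Mod 29: 1107 ≡ 5; by Fermat, exponent reduces to 176 mod 28 = 8; 5^8 ≡ 24 (mod 29).
Mod 37: 1107 ≡ 34; by Fermat, exponent reduces to 176 mod 36 = 32; 34^32 ≡ 16 (mod 37).
Combine by CRT: x ≡ 1 (mod 5), x ≡ 24 (mod 29), x ≡ 16 (mod 37) ⇒ x ≡ 1126 (mod 5365).

1126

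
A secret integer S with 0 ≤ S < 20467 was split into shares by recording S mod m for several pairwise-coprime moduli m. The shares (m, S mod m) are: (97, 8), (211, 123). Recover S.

Combine the congruences pairwise.
From S ≡ 8 (mod 97) write S = 8 + 97t. Substituting into S ≡ 123 (mod 211) gives 97t ≡ 115 (mod 211), and since 97⁻¹ ≡ 124 (mod 211), t ≡ 123. Hence S ≡ 8 + 97·123 = 11939 (mod 20467).

11939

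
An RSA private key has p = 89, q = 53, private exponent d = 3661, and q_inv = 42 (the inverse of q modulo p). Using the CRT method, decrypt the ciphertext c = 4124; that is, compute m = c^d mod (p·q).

d_p = d mod (p−1) = 3661 mod 88 = 53; d_q = d mod (q−1) = 21.
m₁ = c^(d_p) mod p: c ≡ 30 (mod 89), and 30^53 mod 89 = 19.
m₂ = c^(d_q) mod q: c ≡ 43 (mod 53), and 43^21 mod 53 = 29.
h = q_inv·(m₁ − m₂) mod p = 42·(19 − 29) mod 89 = 25.
m = m₂ + h·q = 29 + 25·53 = 1354.

1354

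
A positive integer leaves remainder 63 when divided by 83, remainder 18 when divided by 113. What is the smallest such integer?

4877

From x ≡ 63 (mod 83) write x = 63 + 83t. Substituting into x ≡ 18 (mod 113) gives 83t ≡ 68 (mod 113), and since 83⁻¹ ≡ 64 (mod 113), t ≡ 58. Hence x ≡ 63 + 83·58 = 4877 (mod 9379).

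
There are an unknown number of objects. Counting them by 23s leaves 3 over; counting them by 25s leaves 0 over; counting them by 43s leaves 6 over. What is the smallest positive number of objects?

8950

Combine the congruences pairwise.
From N ≡ 3 (mod 23) write N = 3 + 23t. Substituting into N ≡ 0 (mod 25) gives 23t ≡ 22 (mod 25), and since 23⁻¹ ≡ 12 (mod 25), t ≡ 14. Hence N ≡ 3 + 23·14 = 325 (mod 575).
From N ≡ 325 (mod 575) write N = 325 + 575t. Substituting into N ≡ 6 (mod 43) gives 575t ≡ 25 (mod 43), and since 16⁻¹ ≡ 35 (mod 43), t ≡ 15. Hence N ≡ 325 + 575·15 = 8950 (mod 24725).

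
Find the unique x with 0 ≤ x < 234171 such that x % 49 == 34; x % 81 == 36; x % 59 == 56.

From x ≡ 34 (mod 49) write x = 34 + 49t. Substituting into x ≡ 36 (mod 81) gives 49t ≡ 2 (mod 81), and since 49⁻¹ ≡ 43 (mod 81), t ≡ 5. Hence x ≡ 34 + 49·5 = 279 (mod 3969).
From x ≡ 279 (mod 3969) write x = 279 + 3969t. Substituting into x ≡ 56 (mod 59) gives 3969t ≡ 13 (mod 59), and since 16⁻¹ ≡ 48 (mod 59), t ≡ 34. Hence x ≡ 279 + 3969·34 = 135225 (mod 234171).

135225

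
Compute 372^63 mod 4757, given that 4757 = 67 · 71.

Mod 67: 372 ≡ 37; 37^63 ≡ 1 (mod 67).
Mod 71: 372 ≡ 17; 17^63 ≡ 14 (mod 71).
Combine by CRT: x ≡ 1 (mod 67), x ≡ 14 (mod 71) ⇒ x ≡ 3351 (mod 4757).

3351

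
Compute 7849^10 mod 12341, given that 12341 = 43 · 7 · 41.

Mod 43: 7849 ≡ 23; 23^10 ≡ 31 (mod 43).
Mod 7: 7849 ≡ 2; by Fermat, exponent reduces to 10 mod 6 = 4; 2^4 ≡ 2 (mod 7).
Mod 41: 7849 ≡ 18; 18^10 ≡ 1 (mod 41).
Combine by CRT: x ≡ 31 (mod 43), x ≡ 2 (mod 7), x ≡ 1 (mod 41) ⇒ x ≡ 11727 (mod 12341).

11727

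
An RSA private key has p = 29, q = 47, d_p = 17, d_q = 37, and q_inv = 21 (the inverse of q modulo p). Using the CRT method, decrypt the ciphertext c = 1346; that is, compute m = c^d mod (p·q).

273

m₁ = c^(d_p) mod p: c ≡ 12 (mod 29), and 12^17 mod 29 = 12.
m₂ = c^(d_q) mod q: c ≡ 30 (mod 47), and 30^37 mod 47 = 38.
h = q_inv·(m₁ − m₂) mod p = 21·(12 − 38) mod 29 = 5.
m = m₂ + h·q = 38 + 5·47 = 273.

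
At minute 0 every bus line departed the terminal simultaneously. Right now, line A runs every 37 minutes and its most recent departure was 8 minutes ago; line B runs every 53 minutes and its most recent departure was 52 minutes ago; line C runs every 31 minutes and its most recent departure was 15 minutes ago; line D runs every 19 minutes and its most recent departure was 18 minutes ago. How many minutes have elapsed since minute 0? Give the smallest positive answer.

685766

From t ≡ 8 (mod 37) write t = 8 + 37s. Substituting into t ≡ 52 (mod 53) gives 37s ≡ 44 (mod 53), and since 37⁻¹ ≡ 43 (mod 53), s ≡ 37. Hence t ≡ 8 + 37·37 = 1377 (mod 1961).
From t ≡ 1377 (mod 1961) write t = 1377 + 1961s. Substituting into t ≡ 15 (mod 31) gives 1961s ≡ 2 (mod 31), and since 8⁻¹ ≡ 4 (mod 31), s ≡ 8. Hence t ≡ 1377 + 1961·8 = 17065 (mod 60791).
From t ≡ 17065 (mod 60791) write t = 17065 + 60791s. Substituting into t ≡ 18 (mod 19) gives 60791s ≡ 15 (mod 19), and since 10⁻¹ ≡ 2 (mod 19), s ≡ 11. Hence t ≡ 17065 + 60791·11 = 685766 (mod 1155029).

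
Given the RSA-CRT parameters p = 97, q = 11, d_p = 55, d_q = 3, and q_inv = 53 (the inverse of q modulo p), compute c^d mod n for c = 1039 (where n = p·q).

m₁ = c^(d_p) mod p: c ≡ 69 (mod 97), and 69^55 mod 97 = 77.
m₂ = c^(d_q) mod q: c ≡ 5 (mod 11), and 5^3 mod 11 = 4.
h = q_inv·(m₁ − m₂) mod p = 53·(77 − 4) mod 97 = 86.
m = m₂ + h·q = 4 + 86·11 = 950.

950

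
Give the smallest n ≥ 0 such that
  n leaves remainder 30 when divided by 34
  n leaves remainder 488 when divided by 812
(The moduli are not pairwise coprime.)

gcd(34, 812) = 2 and 2 | (488 − 30), so the pair is consistent; merging gives n ≡ 3736 (mod 13804), where 13804 = lcm(34, 812).
The solution is unique modulo lcm(34, 812) = 13804.

3736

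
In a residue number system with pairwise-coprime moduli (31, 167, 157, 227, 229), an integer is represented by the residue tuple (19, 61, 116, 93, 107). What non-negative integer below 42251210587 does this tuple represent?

The moduli are pairwise coprime; N = 31·167·157·227·229 = 42251210587.
N/31 = 1362942277; 1362942277 ≡ 28 (mod 31); 28·10 ≡ 1, so inverse 10.
N/167 = 253001261; 253001261 ≡ 102 (mod 167); 102·149 ≡ 1, so inverse 149.
N/157 = 269115991; 269115991 ≡ 93 (mod 157); 93·130 ≡ 1, so inverse 130.
N/227 = 186128681; 186128681 ≡ 31 (mod 227); 31·22 ≡ 1, so inverse 22.
N/229 = 184503103; 184503103 ≡ 93 (mod 229); 93·197 ≡ 1, so inverse 197.
x ≡ 19·1362942277·10 + 61·253001261·149 + 116·269115991·130 + 93·186128681·22 + 107·184503103·197 = 10886716827602.
10886716827602 mod 42251210587 = 28155706743.

28155706743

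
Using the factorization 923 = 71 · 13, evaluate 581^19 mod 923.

Mod 71: 581 ≡ 13; 13^19 ≡ 69 (mod 71).
Mod 13: 581 ≡ 9; by Fermat, exponent reduces to 19 mod 12 = 7; 9^7 ≡ 9 (mod 13).
Combine by CRT: x ≡ 69 (mod 71), x ≡ 9 (mod 13) ⇒ x ≡ 282 (mod 923).

282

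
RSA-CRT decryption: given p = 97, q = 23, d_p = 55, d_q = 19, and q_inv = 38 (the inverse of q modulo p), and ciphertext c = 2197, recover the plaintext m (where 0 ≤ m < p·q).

537

m₁ = c^(d_p) mod p: c ≡ 63 (mod 97), and 63^55 mod 97 = 52.
m₂ = c^(d_q) mod q: c ≡ 12 (mod 23), and 12^19 mod 23 = 8.
h = q_inv·(m₁ − m₂) mod p = 38·(52 − 8) mod 97 = 23.
m = m₂ + h·q = 8 + 23·23 = 537.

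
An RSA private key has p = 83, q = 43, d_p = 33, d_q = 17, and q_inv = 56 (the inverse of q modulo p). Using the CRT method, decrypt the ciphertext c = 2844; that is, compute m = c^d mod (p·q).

1111

m₁ = c^(d_p) mod p: c ≡ 22 (mod 83), and 22^33 mod 83 = 32.
m₂ = c^(d_q) mod q: c ≡ 6 (mod 43), and 6^17 mod 43 = 36.
h = q_inv·(m₁ − m₂) mod p = 56·(32 − 36) mod 83 = 25.
m = m₂ + h·q = 36 + 25·43 = 1111.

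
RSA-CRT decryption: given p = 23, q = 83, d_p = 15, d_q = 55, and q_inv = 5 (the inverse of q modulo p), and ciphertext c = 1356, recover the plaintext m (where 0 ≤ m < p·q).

68

m₁ = c^(d_p) mod p: c ≡ 22 (mod 23), and 22^15 mod 23 = 22.
m₂ = c^(d_q) mod q: c ≡ 28 (mod 83), and 28^55 mod 83 = 68.
h = q_inv·(m₁ − m₂) mod p = 5·(22 − 68) mod 23 = 0.
m = m₂ + h·q = 68 + 0·83 = 68.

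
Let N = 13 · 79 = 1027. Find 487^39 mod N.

Mod 13: 487 ≡ 6; by Fermat, exponent reduces to 39 mod 12 = 3; 6^3 ≡ 8 (mod 13).
Mod 79: 487 ≡ 13; 13^39 ≡ 1 (mod 79).
Combine by CRT: x ≡ 8 (mod 13), x ≡ 1 (mod 79) ⇒ x ≡ 554 (mod 1027).

554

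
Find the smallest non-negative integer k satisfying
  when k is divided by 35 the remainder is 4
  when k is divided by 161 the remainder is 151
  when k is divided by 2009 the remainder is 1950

Combine the congruences pairwise.
gcd(35, 161) = 7 and 7 | (151 − 4), so the pair is consistent; merging gives k ≡ 634 (mod 805), where 805 = lcm(35, 161).
gcd(805, 2009) = 7 and 7 | (1950 − 634), so the pair is consistent; merging gives k ≡ 64229 (mod 231035), where 231035 = lcm(805, 2009).
The solution is unique modulo lcm(35, 161, 2009) = 231035.

64229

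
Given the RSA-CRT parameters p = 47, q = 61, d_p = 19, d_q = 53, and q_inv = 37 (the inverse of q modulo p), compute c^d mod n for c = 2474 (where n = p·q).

1057

m₁ = c^(d_p) mod p: c ≡ 30 (mod 47), and 30^19 mod 47 = 23.
m₂ = c^(d_q) mod q: c ≡ 34 (mod 61), and 34^53 mod 61 = 20.
h = q_inv·(m₁ − m₂) mod p = 37·(23 − 20) mod 47 = 17.
m = m₂ + h·q = 20 + 17·61 = 1057.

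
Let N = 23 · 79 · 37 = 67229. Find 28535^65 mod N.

Mod 23: 28535 ≡ 15; by Fermat, exponent reduces to 65 mod 22 = 21; 15^21 ≡ 20 (mod 23).
Mod 79: 28535 ≡ 16; 16^65 ≡ 23 (mod 79).
Mod 37: 28535 ≡ 8; by Fermat, exponent reduces to 65 mod 36 = 29; 8^29 ≡ 23 (mod 37).
Combine by CRT: x ≡ 20 (mod 23), x ≡ 23 (mod 79), x ≡ 23 (mod 37) ⇒ x ≡ 29253 (mod 67229).

29253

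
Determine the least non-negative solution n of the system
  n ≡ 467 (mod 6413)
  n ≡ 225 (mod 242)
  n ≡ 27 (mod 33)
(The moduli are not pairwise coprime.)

gcd(6413, 242) = 121 and 121 | (225 − 467), so the pair is consistent; merging gives n ≡ 467 (mod 12826), where 12826 = lcm(6413, 242).
gcd(12826, 33) = 11 and 11 | (27 − 467), so the pair is consistent; merging gives n ≡ 13293 (mod 38478), where 38478 = lcm(12826, 33).
The solution is unique modulo lcm(6413, 242, 33) = 38478.

13293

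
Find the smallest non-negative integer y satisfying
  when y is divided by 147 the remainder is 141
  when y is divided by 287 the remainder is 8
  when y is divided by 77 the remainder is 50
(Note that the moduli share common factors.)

24690

Combine the congruences pairwise.
gcd(147, 287) = 7 and 7 | (8 − 141), so the pair is consistent; merging gives y ≡ 582 (mod 6027), where 6027 = lcm(147, 287).
gcd(6027, 77) = 7 and 7 | (50 − 582), so the pair is consistent; merging gives y ≡ 24690 (mod 66297), where 66297 = lcm(6027, 77).
The solution is unique modulo lcm(147, 287, 77) = 66297.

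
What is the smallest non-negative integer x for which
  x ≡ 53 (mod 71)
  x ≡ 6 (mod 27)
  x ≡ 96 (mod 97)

145887

Combine the congruences pairwise.
From x ≡ 53 (mod 71) write x = 53 + 71t. Substituting into x ≡ 6 (mod 27) gives 71t ≡ 7 (mod 27), and since 17⁻¹ ≡ 8 (mod 27), t ≡ 2. Hence x ≡ 53 + 71·2 = 195 (mod 1917).
From x ≡ 195 (mod 1917) write x = 195 + 1917t. Substituting into x ≡ 96 (mod 97) gives 1917t ≡ 95 (mod 97), and since 74⁻¹ ≡ 59 (mod 97), t ≡ 76. Hence x ≡ 195 + 1917·76 = 145887 (mod 185949).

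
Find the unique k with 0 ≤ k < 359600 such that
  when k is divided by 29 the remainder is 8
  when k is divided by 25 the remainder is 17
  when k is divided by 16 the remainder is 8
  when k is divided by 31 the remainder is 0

118792

The moduli are pairwise coprime; N = 29·25·16·31 = 359600.
N/29 = 12400; 12400 ≡ 17 (mod 29); 17·12 ≡ 1, so inverse 12.
N/25 = 14384; 14384 ≡ 9 (mod 25); 9·14 ≡ 1, so inverse 14.
N/16 = 22475; 22475 ≡ 11 (mod 16); 11·3 ≡ 1, so inverse 3.
N/31 = 11600; 11600 ≡ 6 (mod 31); 6·26 ≡ 1, so inverse 26.
k ≡ 8·12400·12 + 17·14384·14 + 8·22475·3 + 0·11600·26 = 5153192.
5153192 mod 359600 = 118792.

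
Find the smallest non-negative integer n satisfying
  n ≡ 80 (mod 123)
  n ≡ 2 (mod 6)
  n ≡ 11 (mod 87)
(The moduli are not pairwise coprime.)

gcd(123, 6) = 3 and 3 | (2 − 80), so the pair is consistent; merging gives n ≡ 80 (mod 246), where 246 = lcm(123, 6).
gcd(246, 87) = 3 and 3 | (11 − 80), so the pair is consistent; merging gives n ≡ 5492 (mod 7134), where 7134 = lcm(246, 87).
The solution is unique modulo lcm(123, 6, 87) = 7134.

5492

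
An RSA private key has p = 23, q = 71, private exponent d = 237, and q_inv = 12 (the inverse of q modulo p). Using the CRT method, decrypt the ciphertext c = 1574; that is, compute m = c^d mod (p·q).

d_p = d mod (p−1) = 237 mod 22 = 17; d_q = d mod (q−1) = 27.
m₁ = c^(d_p) mod p: c ≡ 10 (mod 23), and 10^17 mod 23 = 17.
m₂ = c^(d_q) mod q: c ≡ 12 (mod 71), and 12^27 mod 71 = 40.
h = q_inv·(m₁ − m₂) mod p = 12·(17 − 40) mod 23 = 0.
m = m₂ + h·q = 40 + 0·71 = 40.

40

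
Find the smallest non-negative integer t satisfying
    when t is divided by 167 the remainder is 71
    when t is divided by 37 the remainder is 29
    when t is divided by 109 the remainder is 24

The moduli are pairwise coprime; N = 167·37·109 = 673511.
N/167 = 4033; 4033 ≡ 25 (mod 167); 25·147 ≡ 1, so inverse 147.
N/37 = 18203; 18203 ≡ 36 (mod 37); 36·36 ≡ 1, so inverse 36.
N/109 = 6179; 6179 ≡ 75 (mod 109); 75·16 ≡ 1, so inverse 16.
t ≡ 71·4033·147 + 29·18203·36 + 24·6179·16 = 63469089.
63469089 mod 673511 = 159055.

159055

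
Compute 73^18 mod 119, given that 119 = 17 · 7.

Mod 17: 73 ≡ 5; by Fermat, exponent reduces to 18 mod 16 = 2; 5^2 ≡ 8 (mod 17).
Mod 7: 73 ≡ 3; since 6 | 18, by Fermat 3^18 ≡ 1 (mod 7).
Combine by CRT: x ≡ 8 (mod 17), x ≡ 1 (mod 7) ⇒ x ≡ 8 (mod 119).

8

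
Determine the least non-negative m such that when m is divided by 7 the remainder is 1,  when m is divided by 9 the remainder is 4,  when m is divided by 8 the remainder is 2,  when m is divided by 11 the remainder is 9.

3298

The moduli are pairwise coprime; N = 7·9·8·11 = 5544.
N/7 = 792; 792 ≡ 1 (mod 7), inverse 1.
N/9 = 616; 616 ≡ 4 (mod 9); 4·7 ≡ 1, so inverse 7.
N/8 = 693; 693 ≡ 5 (mod 8); 5·5 ≡ 1, so inverse 5.
N/11 = 504; 504 ≡ 9 (mod 11); 9·5 ≡ 1, so inverse 5.
m ≡ 1·792·1 + 4·616·7 + 2·693·5 + 9·504·5 = 47650.
47650 mod 5544 = 3298.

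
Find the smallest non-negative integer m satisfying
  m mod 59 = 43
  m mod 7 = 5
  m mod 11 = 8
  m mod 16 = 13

From m ≡ 43 (mod 59) write m = 43 + 59t. Substituting into m ≡ 5 (mod 7) gives 59t ≡ 4 (mod 7), and since 3⁻¹ ≡ 5 (mod 7), t ≡ 6. Hence m ≡ 43 + 59·6 = 397 (mod 413).
From m ≡ 397 (mod 413) write m = 397 + 413t. Substituting into m ≡ 8 (mod 11) gives 413t ≡ 7 (mod 11), and since 6⁻¹ ≡ 2 (mod 11), t ≡ 3. Hence m ≡ 397 + 413·3 = 1636 (mod 4543).
From m ≡ 1636 (mod 4543) write m = 1636 + 4543t. Substituting into m ≡ 13 (mod 16) gives 4543t ≡ 9 (mod 16), and since 15⁻¹ ≡ 15 (mod 16), t ≡ 7. Hence m ≡ 1636 + 4543·7 = 33437 (mod 72688).

33437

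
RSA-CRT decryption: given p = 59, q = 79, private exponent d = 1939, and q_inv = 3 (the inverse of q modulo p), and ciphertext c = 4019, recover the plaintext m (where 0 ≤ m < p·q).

d_p = d mod (p−1) = 1939 mod 58 = 25; d_q = d mod (q−1) = 67.
m₁ = c^(d_p) mod p: c ≡ 7 (mod 59), and 7^25 mod 59 = 36.
m₂ = c^(d_q) mod q: c ≡ 69 (mod 79), and 69^67 mod 79 = 58.
h = q_inv·(m₁ − m₂) mod p = 3·(36 − 58) mod 59 = 52.
m = m₂ + h·q = 58 + 52·79 = 4166.

4166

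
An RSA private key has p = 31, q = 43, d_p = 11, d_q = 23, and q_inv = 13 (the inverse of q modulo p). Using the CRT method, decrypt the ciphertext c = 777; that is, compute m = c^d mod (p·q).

808

m₁ = c^(d_p) mod p: c ≡ 2 (mod 31), and 2^11 mod 31 = 2.
m₂ = c^(d_q) mod q: c ≡ 3 (mod 43), and 3^23 mod 43 = 34.
h = q_inv·(m₁ − m₂) mod p = 13·(2 − 34) mod 31 = 18.
m = m₂ + h·q = 34 + 18·43 = 808.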